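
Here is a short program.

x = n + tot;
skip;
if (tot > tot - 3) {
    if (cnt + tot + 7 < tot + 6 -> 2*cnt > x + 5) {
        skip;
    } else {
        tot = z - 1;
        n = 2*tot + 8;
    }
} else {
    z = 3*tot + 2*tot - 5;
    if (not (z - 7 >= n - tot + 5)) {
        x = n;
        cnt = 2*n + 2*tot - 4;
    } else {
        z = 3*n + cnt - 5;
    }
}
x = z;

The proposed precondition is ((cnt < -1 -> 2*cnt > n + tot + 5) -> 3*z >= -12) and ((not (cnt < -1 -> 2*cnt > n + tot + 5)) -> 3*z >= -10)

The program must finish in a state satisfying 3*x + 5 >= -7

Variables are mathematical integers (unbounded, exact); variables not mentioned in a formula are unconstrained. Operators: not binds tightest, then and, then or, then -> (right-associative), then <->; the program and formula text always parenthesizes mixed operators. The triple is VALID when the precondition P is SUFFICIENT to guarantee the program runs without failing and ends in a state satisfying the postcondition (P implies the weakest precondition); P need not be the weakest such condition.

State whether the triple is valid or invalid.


Working backward. After the program, the postcondition 3*x + 5 >= -7 must hold; in canonical form it is 3*x >= -12.
Before x := z: 3*z >= -12
Then branch requires ((cnt < -1 -> 2*cnt > x + 5) -> 3*z >= -12) and ((not (cnt < -1 -> 2*cnt > x + 5)) -> 3*z >= -12); else branch requires ((not (6*tot >= n + 17)) -> 15*tot >= 3) and (6*tot >= n + 17 -> 3*cnt + 9*n >= 3).
Before the if: ((cnt < -1 -> 2*cnt > x + 5) -> 3*z >= -12) and ((not (cnt < -1 -> 2*cnt > x + 5)) -> 3*z >= -12)
Before skip: ((cnt < -1 -> 2*cnt > x + 5) -> 3*z >= -12) and ((not (cnt < -1 -> 2*cnt > x + 5)) -> 3*z >= -12)
Before x := n + tot: ((cnt < -1 -> 2*cnt > n + tot + 5) -> 3*z >= -12) and ((not (cnt < -1 -> 2*cnt > n + tot + 5)) -> 3*z >= -12)
The weakest precondition is ((cnt < -1 -> 2*cnt > n + tot + 5) -> 3*z >= -12) and ((not (cnt < -1 -> 2*cnt > n + tot + 5)) -> 3*z >= -12).
Check whether ((cnt < -1 -> 2*cnt > n + tot + 5) -> 3*z >= -12) and ((not (cnt < -1 -> 2*cnt > n + tot + 5)) -> 3*z >= -10) implies it.
Every state satisfying the precondition satisfies the weakest precondition: the implication holds.
Answer: valid


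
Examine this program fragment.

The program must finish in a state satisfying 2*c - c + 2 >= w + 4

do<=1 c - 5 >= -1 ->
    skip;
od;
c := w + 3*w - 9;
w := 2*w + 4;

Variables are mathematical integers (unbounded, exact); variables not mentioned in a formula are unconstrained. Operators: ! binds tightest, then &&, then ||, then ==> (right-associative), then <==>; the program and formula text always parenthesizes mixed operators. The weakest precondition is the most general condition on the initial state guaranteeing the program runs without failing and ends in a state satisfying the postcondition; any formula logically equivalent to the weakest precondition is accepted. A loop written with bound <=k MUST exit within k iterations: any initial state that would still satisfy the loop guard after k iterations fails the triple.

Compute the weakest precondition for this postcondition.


Working backward. After the program, the postcondition 2*c - c + 2 >= w + 4 must hold; in canonical form it is c >= w + 2.
Before w := 2*w + 4: c >= 2*w + 6
Before c := w + 3*w - 9: 2*w >= 15
Before the loop (bound <=1), unroll the exhaustion recursion (WP_0 = exit-now case; WP_j = one more guarded iteration, up to j = 1):
  WP_0: (!(c >= 4)) && 2*w >= 15
  WP_1: (c >= 4 ==> ((!(c >= 4)) && 2*w >= 15)) && ((!(c >= 4)) ==> 2*w >= 15)
So before the loop: (c >= 4 ==> ((!(c >= 4)) && 2*w >= 15)) && ((!(c >= 4)) ==> 2*w >= 15)
Answer: WP = (c >= 4 ==> ((!(c >= 4)) && 2*w >= 15)) && ((!(c >= 4)) ==> 2*w >= 15)


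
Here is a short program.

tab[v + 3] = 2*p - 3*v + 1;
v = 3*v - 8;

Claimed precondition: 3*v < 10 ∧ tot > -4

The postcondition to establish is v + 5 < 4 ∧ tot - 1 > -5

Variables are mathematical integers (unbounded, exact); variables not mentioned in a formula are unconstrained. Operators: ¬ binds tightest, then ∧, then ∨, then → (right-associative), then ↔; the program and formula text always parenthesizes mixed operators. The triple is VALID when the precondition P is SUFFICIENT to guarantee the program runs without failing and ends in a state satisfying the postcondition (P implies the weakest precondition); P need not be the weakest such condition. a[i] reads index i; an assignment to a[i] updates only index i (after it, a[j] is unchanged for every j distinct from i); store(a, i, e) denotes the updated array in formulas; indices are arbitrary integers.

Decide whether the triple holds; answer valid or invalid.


Working backward. After the program, the postcondition v + 5 < 4 ∧ tot - 1 > -5 must hold; in canonical form it is v < -1 ∧ tot > -4.
Before v := 3*v - 8: 3*v < 7 ∧ tot > -4
Before tab[v + 3] := 2*p - 3*v + 1: 3*v < 7 ∧ tot > -4
The weakest precondition is 3*v < 7 ∧ tot > -4.
Check whether 3*v < 10 ∧ tot > -4 implies it.
Countermodel: at the initial state tot = -3, v = 3, the precondition holds but the weakest precondition fails.
Answer: invalid


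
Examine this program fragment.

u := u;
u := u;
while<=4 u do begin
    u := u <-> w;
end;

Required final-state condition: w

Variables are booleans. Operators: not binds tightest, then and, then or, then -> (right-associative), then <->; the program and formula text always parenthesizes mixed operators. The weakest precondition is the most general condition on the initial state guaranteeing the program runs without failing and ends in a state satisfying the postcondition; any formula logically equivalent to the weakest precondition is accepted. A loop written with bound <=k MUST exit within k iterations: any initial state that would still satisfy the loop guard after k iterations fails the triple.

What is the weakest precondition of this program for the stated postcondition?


Working backward. After the program, w must hold.
Before the loop (bound <=4), unroll the exhaustion recursion (WP_0 = exit-now case; WP_j = one more guarded iteration, up to j = 4):
  WP_0: (not u) and w
  WP_1: (u -> ((not (u <-> w)) and w)) and ((not u) -> w)
  WP_2: (u -> (((u <-> w) -> ((not ((u <-> w) <-> w)) and w)) and ((not (u <-> w)) -> w))) and ((not u) -> w)
  WP_3: (u -> (((u <-> w) -> ((((u <-> w) <-> w) -> ((not (((u <-> w) <-> w) <-> w)) and w)) and ((not ((u <-> w) <-> w)) -> w))) and ((not (u <-> w)) -> w))) and ((not u) -> w)
  WP_4: (u -> (((u <-> w) -> ((((u <-> w) <-> w) -> (((((u <-> w) <-> w) <-> w) -> ((not ((((u <-> w) <-> w) <-> w) <-> w)) and w)) and ((not (((u <-> w) <-> w) <-> w)) -> w))) and ((not ((u <-> w) <-> w)) -> w))) and ((not (u <-> w)) -> w))) and ((not u) -> w)
So before the loop: (u -> (((u <-> w) -> ((((u <-> w) <-> w) -> (((((u <-> w) <-> w) <-> w) -> ((not ((((u <-> w) <-> w) <-> w) <-> w)) and w)) and ((not (((u <-> w) <-> w) <-> w)) -> w))) and ((not ((u <-> w) <-> w)) -> w))) and ((not (u <-> w)) -> w))) and ((not u) -> w)
Before u := u: (u -> (((u <-> w) -> ((((u <-> w) <-> w) -> (((((u <-> w) <-> w) <-> w) -> ((not ((((u <-> w) <-> w) <-> w) <-> w)) and w)) and ((not (((u <-> w) <-> w) <-> w)) -> w))) and ((not ((u <-> w) <-> w)) -> w))) and ((not (u <-> w)) -> w))) and ((not u) -> w)
Before u := u: (u -> (((u <-> w) -> ((((u <-> w) <-> w) -> (((((u <-> w) <-> w) <-> w) -> ((not ((((u <-> w) <-> w) <-> w) <-> w)) and w)) and ((not (((u <-> w) <-> w) <-> w)) -> w))) and ((not ((u <-> w) <-> w)) -> w))) and ((not (u <-> w)) -> w))) and ((not u) -> w)
Answer: WP = (u -> (((u <-> w) -> ((((u <-> w) <-> w) -> (((((u <-> w) <-> w) <-> w) -> ((not ((((u <-> w) <-> w) <-> w) <-> w)) and w)) and ((not (((u <-> w) <-> w) <-> w)) -> w))) and ((not ((u <-> w) <-> w)) -> w))) and ((not (u <-> w)) -> w))) and ((not u) -> w)


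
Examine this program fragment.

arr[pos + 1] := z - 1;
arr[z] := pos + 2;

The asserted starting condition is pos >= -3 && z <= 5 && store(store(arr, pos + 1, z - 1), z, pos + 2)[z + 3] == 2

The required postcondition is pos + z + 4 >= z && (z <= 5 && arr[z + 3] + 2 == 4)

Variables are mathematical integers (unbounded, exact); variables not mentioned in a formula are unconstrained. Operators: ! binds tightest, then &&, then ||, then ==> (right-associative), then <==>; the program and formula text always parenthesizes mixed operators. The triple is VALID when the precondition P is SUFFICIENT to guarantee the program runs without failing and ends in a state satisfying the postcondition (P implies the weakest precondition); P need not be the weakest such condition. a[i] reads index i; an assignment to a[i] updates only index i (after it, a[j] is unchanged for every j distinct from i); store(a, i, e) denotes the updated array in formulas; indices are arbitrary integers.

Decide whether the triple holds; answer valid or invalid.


Working backward. After the program, the postcondition pos + z + 4 >= z && (z <= 5 && arr[z + 3] + 2 == 4) must hold; in canonical form it is pos >= -4 && z <= 5 && arr[z + 3] == 2.
Before arr[z] := pos + 2: pos >= -4 && z <= 5 && store(arr, z, pos + 2)[z + 3] == 2
Before arr[pos + 1] := z - 1: pos >= -4 && z <= 5 && store(store(arr, pos + 1, z - 1), z, pos + 2)[z + 3] == 2
The weakest precondition is pos >= -4 && z <= 5 && store(store(arr, pos + 1, z - 1), z, pos + 2)[z + 3] == 2.
Check whether pos >= -3 && z <= 5 && store(store(arr, pos + 1, z - 1), z, pos + 2)[z + 3] == 2 implies it.
Every state satisfying the precondition satisfies the weakest precondition: the implication holds.
Answer: valid


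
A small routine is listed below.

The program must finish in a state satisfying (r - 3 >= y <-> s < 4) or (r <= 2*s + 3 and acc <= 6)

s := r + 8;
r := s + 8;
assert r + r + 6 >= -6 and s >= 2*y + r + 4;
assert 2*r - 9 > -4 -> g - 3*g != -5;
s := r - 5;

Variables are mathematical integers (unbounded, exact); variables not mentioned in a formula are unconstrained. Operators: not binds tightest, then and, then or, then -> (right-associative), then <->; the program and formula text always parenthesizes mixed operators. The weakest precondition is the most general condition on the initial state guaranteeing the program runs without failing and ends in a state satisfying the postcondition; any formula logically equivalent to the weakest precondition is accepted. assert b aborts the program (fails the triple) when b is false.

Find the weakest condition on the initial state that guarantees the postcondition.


Working backward. After the program, the postcondition (r - 3 >= y <-> s < 4) or (r <= 2*s + 3 and acc <= 6) must hold; in canonical form it is (r >= y + 3 <-> s < 4) or (r <= 2*s + 3 and acc <= 6).
Before s := r - 5: (r >= y + 3 <-> r < 9) or (r >= 7 and acc <= 6)
Before assert 2*r - 9 > -4 -> g - 3*g != -5: (2*r > 5 -> 2*g != 5) and ((r >= y + 3 <-> r < 9) or (r >= 7 and acc <= 6))
Before assert r + r + 6 >= -6 and s >= 2*y + r + 4: 2*r >= -12 and s >= r + 2*y + 4 and (2*r > 5 -> 2*g != 5) and ((r >= y + 3 <-> r < 9) or (r >= 7 and acc <= 6))
Before r := s + 8: 2*s >= -28 and 2*y <= -12 and (2*s > -11 -> 2*g != 5) and ((s >= y - 5 <-> s < 1) or (s >= -1 and acc <= 6))
Before s := r + 8: 2*r >= -44 and 2*y <= -12 and (2*r > -27 -> 2*g != 5) and ((r >= y - 13 <-> r < -7) or (r >= -9 and acc <= 6))
Answer: WP = 2*r >= -44 and 2*y <= -12 and (2*r > -27 -> 2*g != 5) and ((r >= y - 13 <-> r < -7) or (r >= -9 and acc <= 6))


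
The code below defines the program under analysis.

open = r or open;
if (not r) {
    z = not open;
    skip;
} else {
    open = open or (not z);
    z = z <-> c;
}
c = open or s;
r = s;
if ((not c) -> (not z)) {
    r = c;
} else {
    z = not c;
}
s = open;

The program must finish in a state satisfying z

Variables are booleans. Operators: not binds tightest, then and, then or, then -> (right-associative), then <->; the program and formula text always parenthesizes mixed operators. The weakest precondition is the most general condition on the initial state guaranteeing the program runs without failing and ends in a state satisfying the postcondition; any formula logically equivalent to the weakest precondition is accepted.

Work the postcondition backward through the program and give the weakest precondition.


Working backward. After the program, z must hold.
Before s := open: z
Then branch requires z; else branch requires not c.
Before the if: (((not c) -> (not z)) -> z) and ((not ((not c) -> (not z))) -> (not c))
Before r := s: (((not c) -> (not z)) -> z) and ((not ((not c) -> (not z))) -> (not c))
Before c := open or s: (((not (open or s)) -> (not z)) -> z) and ((not ((not (open or s)) -> (not z))) -> (not (open or s)))
Then branch requires (((not (open or s)) -> open) -> (not open)) and ((not ((not (open or s)) -> open)) -> (not (open or s))); else branch requires (((not (open or (not z) or s)) -> (not (z <-> c))) -> (z <-> c)) and ((not ((not (open or (not z) or s)) -> (not (z <-> c)))) -> (not (open or (not z) or s))).
Before the if: ((not r) -> ((((not (open or s)) -> open) -> (not open)) and ((not ((not (open or s)) -> open)) -> (not (open or s))))) and (r -> ((((not (open or (not z) or s)) -> (not (z <-> c))) -> (z <-> c)) and ((not ((not (open or (not z) or s)) -> (not (z <-> c)))) -> (not (open or (not z) or s)))))
Before open := r or open: ((not r) -> ((((not (r or open or s)) -> (r or open)) -> (not (r or open))) and ((not ((not (r or open or s)) -> (r or open))) -> (not (r or open or s))))) and (r -> ((((not (r or open or (not z) or s)) -> (not (z <-> c))) -> (z <-> c)) and ((not ((not (r or open or (not z) or s)) -> (not (z <-> c)))) -> (not (r or open or (not z) or s)))))
Answer: WP = ((not r) -> ((((not (r or open or s)) -> (r or open)) -> (not (r or open))) and ((not ((not (r or open or s)) -> (r or open))) -> (not (r or open or s))))) and (r -> ((((not (r or open or (not z) or s)) -> (not (z <-> c))) -> (z <-> c)) and ((not ((not (r or open or (not z) or s)) -> (not (z <-> c)))) -> (not (r or open or (not z) or s)))))


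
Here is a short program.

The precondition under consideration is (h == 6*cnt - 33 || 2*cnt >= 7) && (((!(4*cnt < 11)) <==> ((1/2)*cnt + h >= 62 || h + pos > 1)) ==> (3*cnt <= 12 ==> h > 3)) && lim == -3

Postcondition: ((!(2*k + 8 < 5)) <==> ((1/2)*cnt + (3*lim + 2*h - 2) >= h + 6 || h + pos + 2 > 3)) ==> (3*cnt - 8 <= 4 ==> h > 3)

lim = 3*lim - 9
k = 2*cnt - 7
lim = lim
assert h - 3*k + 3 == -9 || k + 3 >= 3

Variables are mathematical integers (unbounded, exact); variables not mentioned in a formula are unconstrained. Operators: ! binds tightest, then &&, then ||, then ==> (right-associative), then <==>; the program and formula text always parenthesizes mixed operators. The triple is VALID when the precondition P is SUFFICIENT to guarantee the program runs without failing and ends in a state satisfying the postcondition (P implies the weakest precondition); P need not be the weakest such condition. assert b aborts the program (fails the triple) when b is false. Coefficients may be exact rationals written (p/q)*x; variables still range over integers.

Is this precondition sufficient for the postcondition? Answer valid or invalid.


Working backward. After the program, the postcondition ((!(2*k + 8 < 5)) <==> ((1/2)*cnt + (3*lim + 2*h - 2) >= h + 6 || h + pos + 2 > 3)) ==> (3*cnt - 8 <= 4 ==> h > 3) must hold; in canonical form it is ((!(2*k < -3)) <==> ((1/2)*cnt + h + 3*lim >= 8 || h + pos > 1)) ==> (3*cnt <= 12 ==> h > 3).
Before assert h - 3*k + 3 == -9 || k + 3 >= 3: (h == 3*k - 12 || k >= 0) && (((!(2*k < -3)) <==> ((1/2)*cnt + h + 3*lim >= 8 || h + pos > 1)) ==> (3*cnt <= 12 ==> h > 3))
Before lim := lim: (h == 3*k - 12 || k >= 0) && (((!(2*k < -3)) <==> ((1/2)*cnt + h + 3*lim >= 8 || h + pos > 1)) ==> (3*cnt <= 12 ==> h > 3))
Before k := 2*cnt - 7: (h == 6*cnt - 33 || 2*cnt >= 7) && (((!(4*cnt < 11)) <==> ((1/2)*cnt + h + 3*lim >= 8 || h + pos > 1)) ==> (3*cnt <= 12 ==> h > 3))
Before lim := 3*lim - 9: (h == 6*cnt - 33 || 2*cnt >= 7) && (((!(4*cnt < 11)) <==> ((1/2)*cnt + h + 9*lim >= 35 || h + pos > 1)) ==> (3*cnt <= 12 ==> h > 3))
The weakest precondition is (h == 6*cnt - 33 || 2*cnt >= 7) && (((!(4*cnt < 11)) <==> ((1/2)*cnt + h + 9*lim >= 35 || h + pos > 1)) ==> (3*cnt <= 12 ==> h > 3)).
Check whether (h == 6*cnt - 33 || 2*cnt >= 7) && (((!(4*cnt < 11)) <==> ((1/2)*cnt + h >= 62 || h + pos > 1)) ==> (3*cnt <= 12 ==> h > 3)) && lim == -3 implies it.
Every state satisfying the precondition satisfies the weakest precondition: the implication holds.
Answer: valid


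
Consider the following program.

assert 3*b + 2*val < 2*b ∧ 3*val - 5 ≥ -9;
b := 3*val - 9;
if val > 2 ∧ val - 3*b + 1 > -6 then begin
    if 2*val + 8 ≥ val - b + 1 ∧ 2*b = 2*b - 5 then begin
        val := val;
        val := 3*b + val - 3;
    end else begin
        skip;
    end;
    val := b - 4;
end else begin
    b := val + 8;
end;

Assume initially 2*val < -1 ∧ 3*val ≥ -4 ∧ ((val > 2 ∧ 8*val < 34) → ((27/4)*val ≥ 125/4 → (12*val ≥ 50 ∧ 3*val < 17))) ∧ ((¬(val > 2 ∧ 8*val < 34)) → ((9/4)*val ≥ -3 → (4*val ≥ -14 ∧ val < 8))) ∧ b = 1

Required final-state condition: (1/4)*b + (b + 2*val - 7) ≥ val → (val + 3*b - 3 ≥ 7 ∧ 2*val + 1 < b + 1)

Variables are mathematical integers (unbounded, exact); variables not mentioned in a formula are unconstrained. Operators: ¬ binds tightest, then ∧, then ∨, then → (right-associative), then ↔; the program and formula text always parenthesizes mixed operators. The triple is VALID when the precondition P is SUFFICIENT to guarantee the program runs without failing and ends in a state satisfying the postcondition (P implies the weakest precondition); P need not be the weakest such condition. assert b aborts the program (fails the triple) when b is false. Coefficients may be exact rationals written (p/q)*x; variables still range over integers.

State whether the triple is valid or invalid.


Working backward. After the program, the postcondition (1/4)*b + (b + 2*val - 7) ≥ val → (val + 3*b - 3 ≥ 7 ∧ 2*val + 1 < b + 1) must hold; in canonical form it is (5/4)*b + val ≥ 7 → (3*b + val ≥ 10 ∧ 2*val < b).
Then branch requires (9/4)*b ≥ 11 → (4*b ≥ 14 ∧ b < 8); else branch requires (9/4)*val ≥ -3 → (4*val ≥ -14 ∧ val < 8).
Before the if: ((val > 2 ∧ val > 3*b - 7) → ((9/4)*b ≥ 11 → (4*b ≥ 14 ∧ b < 8))) ∧ ((¬(val > 2 ∧ val > 3*b - 7)) → ((9/4)*val ≥ -3 → (4*val ≥ -14 ∧ val < 8)))
Before b := 3*val - 9: ((val > 2 ∧ 8*val < 34) → ((27/4)*val ≥ 125/4 → (12*val ≥ 50 ∧ 3*val < 17))) ∧ ((¬(val > 2 ∧ 8*val < 34)) → ((9/4)*val ≥ -3 → (4*val ≥ -14 ∧ val < 8)))
Before assert 3*b + 2*val < 2*b ∧ 3*val - 5 ≥ -9: b + 2*val < 0 ∧ 3*val ≥ -4 ∧ ((val > 2 ∧ 8*val < 34) → ((27/4)*val ≥ 125/4 → (12*val ≥ 50 ∧ 3*val < 17))) ∧ ((¬(val > 2 ∧ 8*val < 34)) → ((9/4)*val ≥ -3 → (4*val ≥ -14 ∧ val < 8)))
The weakest precondition is b + 2*val < 0 ∧ 3*val ≥ -4 ∧ ((val > 2 ∧ 8*val < 34) → ((27/4)*val ≥ 125/4 → (12*val ≥ 50 ∧ 3*val < 17))) ∧ ((¬(val > 2 ∧ 8*val < 34)) → ((9/4)*val ≥ -3 → (4*val ≥ -14 ∧ val < 8))).
Check whether 2*val < -1 ∧ 3*val ≥ -4 ∧ ((val > 2 ∧ 8*val < 34) → ((27/4)*val ≥ 125/4 → (12*val ≥ 50 ∧ 3*val < 17))) ∧ ((¬(val > 2 ∧ 8*val < 34)) → ((9/4)*val ≥ -3 → (4*val ≥ -14 ∧ val < 8))) ∧ b = 1 implies it.
Every state satisfying the precondition satisfies the weakest precondition: the implication holds.
Answer: valid


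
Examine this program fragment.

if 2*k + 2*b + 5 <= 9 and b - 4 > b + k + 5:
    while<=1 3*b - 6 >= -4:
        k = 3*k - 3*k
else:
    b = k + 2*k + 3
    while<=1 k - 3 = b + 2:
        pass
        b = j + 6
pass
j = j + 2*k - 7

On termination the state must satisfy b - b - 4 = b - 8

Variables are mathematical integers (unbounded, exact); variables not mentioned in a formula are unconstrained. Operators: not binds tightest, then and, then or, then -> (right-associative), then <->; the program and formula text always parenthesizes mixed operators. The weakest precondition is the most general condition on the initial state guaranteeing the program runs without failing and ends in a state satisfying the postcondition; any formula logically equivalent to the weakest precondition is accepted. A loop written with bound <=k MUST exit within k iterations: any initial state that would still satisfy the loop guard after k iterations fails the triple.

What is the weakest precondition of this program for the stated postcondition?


Working backward. After the program, the postcondition b - b - 4 = b - 8 must hold; in canonical form it is b = 4.
Before j := j + 2*k - 7: b = 4
Before skip: b = 4
Then branch requires (3*b >= 2 -> ((not (3*b >= 2)) and b = 4)) and ((not (3*b >= 2)) -> b = 4); else branch requires (2*k = -8 -> ((not (k = j + 11)) and j = -2)) and ((not (2*k = -8)) -> 3*k = 1).
Before the if: ((2*b + 2*k <= 4 and k < -9) -> ((3*b >= 2 -> ((not (3*b >= 2)) and b = 4)) and ((not (3*b >= 2)) -> b = 4))) and ((not (2*b + 2*k <= 4 and k < -9)) -> ((2*k = -8 -> ((not (k = j + 11)) and j = -2)) and ((not (2*k = -8)) -> 3*k = 1)))
Answer: WP = ((2*b + 2*k <= 4 and k < -9) -> ((3*b >= 2 -> ((not (3*b >= 2)) and b = 4)) and ((not (3*b >= 2)) -> b = 4))) and ((not (2*b + 2*k <= 4 and k < -9)) -> ((2*k = -8 -> ((not (k = j + 11)) and j = -2)) and ((not (2*k = -8)) -> 3*k = 1)))


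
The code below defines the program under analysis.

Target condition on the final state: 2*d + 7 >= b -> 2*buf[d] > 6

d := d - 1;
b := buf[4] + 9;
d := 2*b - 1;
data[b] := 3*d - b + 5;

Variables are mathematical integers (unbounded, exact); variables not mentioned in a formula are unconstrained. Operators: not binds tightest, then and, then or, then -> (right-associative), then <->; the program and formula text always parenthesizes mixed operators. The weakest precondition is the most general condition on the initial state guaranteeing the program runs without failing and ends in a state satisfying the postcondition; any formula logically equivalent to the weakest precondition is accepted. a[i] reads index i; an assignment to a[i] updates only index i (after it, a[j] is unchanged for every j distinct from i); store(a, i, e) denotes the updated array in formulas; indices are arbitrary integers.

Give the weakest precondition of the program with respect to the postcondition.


Working backward. After the program, the postcondition 2*d + 7 >= b -> 2*buf[d] > 6 must hold; in canonical form it is 2*d >= b - 7 -> 2*buf[d] > 6.
Before data[b] := 3*d - b + 5: 2*d >= b - 7 -> 2*buf[d] > 6
Before d := 2*b - 1: 3*b >= -5 -> 2*buf[2*b - 1] > 6
Before b := buf[4] + 9: 3*buf[4] >= -32 -> 2*buf[2*buf[4] + 17] > 6
Before d := d - 1: 3*buf[4] >= -32 -> 2*buf[2*buf[4] + 17] > 6
Answer: WP = 3*buf[4] >= -32 -> 2*buf[2*buf[4] + 17] > 6


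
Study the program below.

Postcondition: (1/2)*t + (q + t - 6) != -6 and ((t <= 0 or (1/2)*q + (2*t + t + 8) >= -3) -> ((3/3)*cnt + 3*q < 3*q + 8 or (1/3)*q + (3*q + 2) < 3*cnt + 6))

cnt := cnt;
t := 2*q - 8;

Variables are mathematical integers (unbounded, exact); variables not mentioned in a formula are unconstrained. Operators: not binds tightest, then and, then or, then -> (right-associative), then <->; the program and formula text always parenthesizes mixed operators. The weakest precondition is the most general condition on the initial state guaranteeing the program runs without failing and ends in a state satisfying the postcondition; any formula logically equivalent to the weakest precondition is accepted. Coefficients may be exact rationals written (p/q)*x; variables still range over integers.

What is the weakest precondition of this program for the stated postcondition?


Working backward. After the program, the postcondition (1/2)*t + (q + t - 6) != -6 and ((t <= 0 or (1/2)*q + (2*t + t + 8) >= -3) -> ((3/3)*cnt + 3*q < 3*q + 8 or (1/3)*q + (3*q + 2) < 3*cnt + 6)) must hold; in canonical form it is q + (3/2)*t != 0 and ((t <= 0 or (1/2)*q + 3*t >= -11) -> (cnt < 8 or (10/3)*q < 3*cnt + 4)).
Before t := 2*q - 8: 4*q != 12 and ((2*q <= 8 or (13/2)*q >= 13) -> (cnt < 8 or (10/3)*q < 3*cnt + 4))
Before cnt := cnt: 4*q != 12 and ((2*q <= 8 or (13/2)*q >= 13) -> (cnt < 8 or (10/3)*q < 3*cnt + 4))
Answer: WP = 4*q != 12 and ((2*q <= 8 or (13/2)*q >= 13) -> (cnt < 8 or (10/3)*q < 3*cnt + 4))


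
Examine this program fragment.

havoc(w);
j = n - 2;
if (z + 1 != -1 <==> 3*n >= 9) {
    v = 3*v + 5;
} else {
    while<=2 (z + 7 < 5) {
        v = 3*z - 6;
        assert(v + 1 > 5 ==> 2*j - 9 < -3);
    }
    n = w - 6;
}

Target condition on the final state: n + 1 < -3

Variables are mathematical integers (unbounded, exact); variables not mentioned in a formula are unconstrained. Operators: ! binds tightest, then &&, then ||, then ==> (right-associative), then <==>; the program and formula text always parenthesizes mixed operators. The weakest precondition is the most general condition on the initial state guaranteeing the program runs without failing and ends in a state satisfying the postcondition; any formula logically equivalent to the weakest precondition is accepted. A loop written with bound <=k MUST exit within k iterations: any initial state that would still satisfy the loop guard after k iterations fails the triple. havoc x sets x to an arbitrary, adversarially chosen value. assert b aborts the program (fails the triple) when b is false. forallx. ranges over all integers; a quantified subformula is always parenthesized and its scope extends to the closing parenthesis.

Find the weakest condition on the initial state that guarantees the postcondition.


Working backward. After the program, the postcondition n + 1 < -3 must hold; in canonical form it is n < -4.
Then branch requires n < -4; else branch requires (z < -2 ==> ((3*z > 10 ==> 2*j < 6) && (z < -2 ==> ((3*z > 10 ==> 2*j < 6) && (!(z < -2)) && w < 2)) && ((!(z < -2)) ==> w < 2))) && ((!(z < -2)) ==> w < 2).
Before the if: ((z != -2 <==> 3*n >= 9) ==> n < -4) && ((!(z != -2 <==> 3*n >= 9)) ==> ((z < -2 ==> ((3*z > 10 ==> 2*j < 6) && (z < -2 ==> ((3*z > 10 ==> 2*j < 6) && (!(z < -2)) && w < 2)) && ((!(z < -2)) ==> w < 2))) && ((!(z < -2)) ==> w < 2)))
Before j := n - 2: ((z != -2 <==> 3*n >= 9) ==> n < -4) && ((!(z != -2 <==> 3*n >= 9)) ==> ((z < -2 ==> ((3*z > 10 ==> 2*n < 10) && (z < -2 ==> ((3*z > 10 ==> 2*n < 10) && (!(z < -2)) && w < 2)) && ((!(z < -2)) ==> w < 2))) && ((!(z < -2)) ==> w < 2)))
Before havoc w: forall w_1. (((z != -2 <==> 3*n >= 9) ==> n < -4) && ((!(z != -2 <==> 3*n >= 9)) ==> ((z < -2 ==> ((3*z > 10 ==> 2*n < 10) && (z < -2 ==> ((3*z > 10 ==> 2*n < 10) && (!(z < -2)) && w_1 < 2)) && ((!(z < -2)) ==> w_1 < 2))) && ((!(z < -2)) ==> w_1 < 2))))
Answer: WP = forall w_1. (((z != -2 <==> 3*n >= 9) ==> n < -4) && ((!(z != -2 <==> 3*n >= 9)) ==> ((z < -2 ==> ((3*z > 10 ==> 2*n < 10) && (z < -2 ==> ((3*z > 10 ==> 2*n < 10) && (!(z < -2)) && w_1 < 2)) && ((!(z < -2)) ==> w_1 < 2))) && ((!(z < -2)) ==> w_1 < 2))))


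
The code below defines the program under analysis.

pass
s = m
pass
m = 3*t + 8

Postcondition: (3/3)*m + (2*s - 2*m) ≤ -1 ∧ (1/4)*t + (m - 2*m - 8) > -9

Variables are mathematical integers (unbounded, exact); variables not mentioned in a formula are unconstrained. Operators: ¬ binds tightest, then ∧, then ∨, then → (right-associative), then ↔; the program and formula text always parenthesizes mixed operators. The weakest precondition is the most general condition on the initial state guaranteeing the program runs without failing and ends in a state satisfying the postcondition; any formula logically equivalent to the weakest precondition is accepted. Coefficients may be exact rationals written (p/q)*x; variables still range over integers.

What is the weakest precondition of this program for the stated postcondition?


Working backward. After the program, the postcondition (3/3)*m + (2*s - 2*m) ≤ -1 ∧ (1/4)*t + (m - 2*m - 8) > -9 must hold; in canonical form it is 2*s ≤ m - 1 ∧ (1/4)*t > m - 1.
Before m := 3*t + 8: 2*s ≤ 3*t + 7 ∧ (11/4)*t < -7
Before skip: 2*s ≤ 3*t + 7 ∧ (11/4)*t < -7
Before s := m: 2*m ≤ 3*t + 7 ∧ (11/4)*t < -7
Before skip: 2*m ≤ 3*t + 7 ∧ (11/4)*t < -7
Answer: WP = 2*m ≤ 3*t + 7 ∧ (11/4)*t < -7


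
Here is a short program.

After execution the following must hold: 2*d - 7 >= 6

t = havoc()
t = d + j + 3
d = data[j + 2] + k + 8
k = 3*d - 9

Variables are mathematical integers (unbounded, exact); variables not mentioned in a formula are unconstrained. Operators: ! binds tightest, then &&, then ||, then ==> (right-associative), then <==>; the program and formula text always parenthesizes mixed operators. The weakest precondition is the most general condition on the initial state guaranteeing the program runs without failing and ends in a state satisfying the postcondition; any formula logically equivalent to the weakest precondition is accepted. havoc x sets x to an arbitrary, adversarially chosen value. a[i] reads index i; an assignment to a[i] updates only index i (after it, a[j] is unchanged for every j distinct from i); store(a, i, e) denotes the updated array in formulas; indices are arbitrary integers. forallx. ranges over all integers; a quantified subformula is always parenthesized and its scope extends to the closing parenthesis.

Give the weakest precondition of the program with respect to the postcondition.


Working backward. After the program, the postcondition 2*d - 7 >= 6 must hold; in canonical form it is 2*d >= 13.
Before k := 3*d - 9: 2*d >= 13
Before d := data[j + 2] + k + 8: 2*data[j + 2] + 2*k >= -3
Before t := d + j + 3: 2*data[j + 2] + 2*k >= -3
Before havoc t: 2*data[j + 2] + 2*k >= -3
Answer: WP = 2*data[j + 2] + 2*k >= -3


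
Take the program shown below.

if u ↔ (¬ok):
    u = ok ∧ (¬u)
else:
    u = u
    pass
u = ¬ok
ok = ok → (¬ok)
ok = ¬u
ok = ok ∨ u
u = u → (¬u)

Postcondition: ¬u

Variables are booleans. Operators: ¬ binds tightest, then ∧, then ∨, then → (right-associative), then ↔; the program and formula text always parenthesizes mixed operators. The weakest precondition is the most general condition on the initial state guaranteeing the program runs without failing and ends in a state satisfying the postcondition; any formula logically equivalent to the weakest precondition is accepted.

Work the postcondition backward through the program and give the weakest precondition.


Working backward. After the program, ¬u must hold.
Before u := u → (¬u): ¬(u → (¬u))
Before ok := ok ∨ u: ¬(u → (¬u))
Before ok := ¬u: ¬(u → (¬u))
Before ok := ok → (¬ok): ¬(u → (¬u))
Before u := ¬ok: ¬((¬ok) → ok)
Then branch requires ¬((¬ok) → ok); else branch requires ¬((¬ok) → ok).
Before the if: ((u ↔ (¬ok)) → (¬((¬ok) → ok))) ∧ ((¬(u ↔ (¬ok))) → (¬((¬ok) → ok)))
Answer: WP = ((u ↔ (¬ok)) → (¬((¬ok) → ok))) ∧ ((¬(u ↔ (¬ok))) → (¬((¬ok) → ok)))


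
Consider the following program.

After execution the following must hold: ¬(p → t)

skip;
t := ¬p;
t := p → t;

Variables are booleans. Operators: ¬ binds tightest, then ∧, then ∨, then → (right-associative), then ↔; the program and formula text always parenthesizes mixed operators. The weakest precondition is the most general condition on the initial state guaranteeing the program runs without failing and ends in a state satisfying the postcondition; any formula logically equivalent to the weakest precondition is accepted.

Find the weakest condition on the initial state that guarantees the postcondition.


Working backward. After the program, ¬(p → t) must hold.
Before t := p → t: ¬(p → (p → t))
Before t := ¬p: ¬(p → (p → (¬p)))
Before skip: ¬(p → (p → (¬p)))
Answer: WP = ¬(p → (p → (¬p)))


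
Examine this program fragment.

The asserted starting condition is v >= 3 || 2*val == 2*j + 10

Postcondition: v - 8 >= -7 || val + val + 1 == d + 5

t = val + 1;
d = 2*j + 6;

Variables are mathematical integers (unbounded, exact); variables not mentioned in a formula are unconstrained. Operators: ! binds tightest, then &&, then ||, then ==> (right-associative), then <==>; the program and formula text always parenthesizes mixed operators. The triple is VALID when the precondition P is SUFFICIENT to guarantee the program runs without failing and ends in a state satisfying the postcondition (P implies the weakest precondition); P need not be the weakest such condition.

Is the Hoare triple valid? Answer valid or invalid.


Working backward. After the program, the postcondition v - 8 >= -7 || val + val + 1 == d + 5 must hold; in canonical form it is v >= 1 || 2*val == d + 4.
Before d := 2*j + 6: v >= 1 || 2*val == 2*j + 10
Before t := val + 1: v >= 1 || 2*val == 2*j + 10
The weakest precondition is v >= 1 || 2*val == 2*j + 10.
Check whether v >= 3 || 2*val == 2*j + 10 implies it.
Every state satisfying the precondition satisfies the weakest precondition: the implication holds.
Answer: valid


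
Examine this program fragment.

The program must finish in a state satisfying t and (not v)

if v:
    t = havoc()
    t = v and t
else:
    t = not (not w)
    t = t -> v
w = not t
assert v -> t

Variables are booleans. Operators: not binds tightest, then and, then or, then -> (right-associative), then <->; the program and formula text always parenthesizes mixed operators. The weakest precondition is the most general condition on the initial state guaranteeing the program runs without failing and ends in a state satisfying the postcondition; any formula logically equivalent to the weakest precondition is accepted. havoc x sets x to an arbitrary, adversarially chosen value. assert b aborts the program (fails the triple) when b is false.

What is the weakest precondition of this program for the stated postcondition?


Working backward. After the program, t and (not v) must hold.
Before assert v -> t: (v -> t) and t and (not v)
Before w := not t: (v -> t) and t and (not v)
Then branch requires false; else branch requires (v -> (w -> v)) and (w -> v) and (not v).
Before the if: (not v) and ((not v) -> ((v -> (w -> v)) and (w -> v) and (not v)))
Answer: WP = (not v) and ((not v) -> ((v -> (w -> v)) and (w -> v) and (not v)))


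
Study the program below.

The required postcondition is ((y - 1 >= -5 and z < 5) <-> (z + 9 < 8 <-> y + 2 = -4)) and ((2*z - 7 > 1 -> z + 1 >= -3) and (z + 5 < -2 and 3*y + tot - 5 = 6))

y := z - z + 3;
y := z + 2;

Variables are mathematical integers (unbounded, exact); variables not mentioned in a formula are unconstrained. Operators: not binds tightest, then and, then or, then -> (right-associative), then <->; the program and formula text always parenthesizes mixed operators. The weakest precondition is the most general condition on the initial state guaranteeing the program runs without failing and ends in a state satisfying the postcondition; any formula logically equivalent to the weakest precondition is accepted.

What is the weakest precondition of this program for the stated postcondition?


Working backward. After the program, the postcondition ((y - 1 >= -5 and z < 5) <-> (z + 9 < 8 <-> y + 2 = -4)) and ((2*z - 7 > 1 -> z + 1 >= -3) and (z + 5 < -2 and 3*y + tot - 5 = 6)) must hold; in canonical form it is ((y >= -4 and z < 5) <-> (z < -1 <-> y = -6)) and (2*z > 8 -> z >= -4) and z < -7 and tot + 3*y = 11.
Before y := z + 2: ((z >= -6 and z < 5) <-> (z < -1 <-> z = -8)) and (2*z > 8 -> z >= -4) and z < -7 and tot + 3*z = 5
Before y := z - z + 3: ((z >= -6 and z < 5) <-> (z < -1 <-> z = -8)) and (2*z > 8 -> z >= -4) and z < -7 and tot + 3*z = 5
Answer: WP = ((z >= -6 and z < 5) <-> (z < -1 <-> z = -8)) and (2*z > 8 -> z >= -4) and z < -7 and tot + 3*z = 5


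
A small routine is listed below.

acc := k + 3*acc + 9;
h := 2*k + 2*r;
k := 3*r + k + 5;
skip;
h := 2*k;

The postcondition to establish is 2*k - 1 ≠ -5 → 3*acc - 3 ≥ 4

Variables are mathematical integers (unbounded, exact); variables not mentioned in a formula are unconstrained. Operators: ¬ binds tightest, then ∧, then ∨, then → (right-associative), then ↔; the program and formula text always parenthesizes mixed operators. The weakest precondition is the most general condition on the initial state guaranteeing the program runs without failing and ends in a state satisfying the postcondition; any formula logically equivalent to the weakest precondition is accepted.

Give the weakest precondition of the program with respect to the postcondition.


Working backward. After the program, the postcondition 2*k - 1 ≠ -5 → 3*acc - 3 ≥ 4 must hold; in canonical form it is 2*k ≠ -4 → 3*acc ≥ 7.
Before h := 2*k: 2*k ≠ -4 → 3*acc ≥ 7
Before skip: 2*k ≠ -4 → 3*acc ≥ 7
Before k := 3*r + k + 5: 2*k + 6*r ≠ -14 → 3*acc ≥ 7
Before h := 2*k + 2*r: 2*k + 6*r ≠ -14 → 3*acc ≥ 7
Before acc := k + 3*acc + 9: 2*k + 6*r ≠ -14 → 9*acc + 3*k ≥ -20
Answer: WP = 2*k + 6*r ≠ -14 → 9*acc + 3*k ≥ -20


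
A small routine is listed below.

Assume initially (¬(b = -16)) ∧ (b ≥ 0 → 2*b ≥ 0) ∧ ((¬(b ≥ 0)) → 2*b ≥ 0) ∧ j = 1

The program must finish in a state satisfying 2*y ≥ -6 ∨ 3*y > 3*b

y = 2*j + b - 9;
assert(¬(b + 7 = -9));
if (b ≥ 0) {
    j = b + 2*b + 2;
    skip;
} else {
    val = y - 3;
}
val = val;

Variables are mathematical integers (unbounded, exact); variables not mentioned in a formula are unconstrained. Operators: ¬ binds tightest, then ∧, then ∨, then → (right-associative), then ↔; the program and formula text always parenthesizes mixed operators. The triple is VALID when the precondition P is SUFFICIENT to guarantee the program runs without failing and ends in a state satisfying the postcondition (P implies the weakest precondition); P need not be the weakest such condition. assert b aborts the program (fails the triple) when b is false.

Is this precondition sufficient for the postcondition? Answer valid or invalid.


Working backward. After the program, 2*y ≥ -6 ∨ 3*y > 3*b must hold.
Before val := val: 2*y ≥ -6 ∨ 3*y > 3*b
Then branch requires 2*y ≥ -6 ∨ 3*y > 3*b; else branch requires 2*y ≥ -6 ∨ 3*y > 3*b.
Before the if: (b ≥ 0 → (2*y ≥ -6 ∨ 3*y > 3*b)) ∧ ((¬(b ≥ 0)) → (2*y ≥ -6 ∨ 3*y > 3*b))
Before assert ¬(b + 7 = -9): (¬(b = -16)) ∧ (b ≥ 0 → (2*y ≥ -6 ∨ 3*y > 3*b)) ∧ ((¬(b ≥ 0)) → (2*y ≥ -6 ∨ 3*y > 3*b))
Before y := 2*j + b - 9: (¬(b = -16)) ∧ (b ≥ 0 → (2*b + 4*j ≥ 12 ∨ 6*j > 27)) ∧ ((¬(b ≥ 0)) → (2*b + 4*j ≥ 12 ∨ 6*j > 27))
The weakest precondition is (¬(b = -16)) ∧ (b ≥ 0 → (2*b + 4*j ≥ 12 ∨ 6*j > 27)) ∧ ((¬(b ≥ 0)) → (2*b + 4*j ≥ 12 ∨ 6*j > 27)).
Check whether (¬(b = -16)) ∧ (b ≥ 0 → 2*b ≥ 0) ∧ ((¬(b ≥ 0)) → 2*b ≥ 0) ∧ j = 1 implies it.
Countermodel: at the initial state b = 0, j = 1, the precondition holds but the weakest precondition fails.
Answer: invalid


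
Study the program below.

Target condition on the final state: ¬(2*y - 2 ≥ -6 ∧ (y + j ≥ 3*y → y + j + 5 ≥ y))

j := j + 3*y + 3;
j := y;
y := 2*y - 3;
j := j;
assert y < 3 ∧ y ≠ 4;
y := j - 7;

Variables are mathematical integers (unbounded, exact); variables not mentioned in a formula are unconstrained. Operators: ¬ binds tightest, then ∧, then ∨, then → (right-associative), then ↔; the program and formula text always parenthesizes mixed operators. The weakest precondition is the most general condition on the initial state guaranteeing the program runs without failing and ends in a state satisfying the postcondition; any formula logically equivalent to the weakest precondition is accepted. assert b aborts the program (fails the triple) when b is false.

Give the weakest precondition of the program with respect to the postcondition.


Working backward. After the program, the postcondition ¬(2*y - 2 ≥ -6 ∧ (y + j ≥ 3*y → y + j + 5 ≥ y)) must hold; in canonical form it is ¬(2*y ≥ -4 ∧ (j ≥ 2*y → j ≥ -5)).
Before y := j - 7: ¬(2*j ≥ 10 ∧ (j ≤ 14 → j ≥ -5))
Before assert y < 3 ∧ y ≠ 4: y < 3 ∧ y ≠ 4 ∧ (¬(2*j ≥ 10 ∧ (j ≤ 14 → j ≥ -5)))
Before j := j: y < 3 ∧ y ≠ 4 ∧ (¬(2*j ≥ 10 ∧ (j ≤ 14 → j ≥ -5)))
Before y := 2*y - 3: 2*y < 6 ∧ 2*y ≠ 7 ∧ (¬(2*j ≥ 10 ∧ (j ≤ 14 → j ≥ -5)))
Before j := y: 2*y < 6 ∧ 2*y ≠ 7 ∧ (¬(2*y ≥ 10 ∧ (y ≤ 14 → y ≥ -5)))
Before j := j + 3*y + 3: 2*y < 6 ∧ 2*y ≠ 7 ∧ (¬(2*y ≥ 10 ∧ (y ≤ 14 → y ≥ -5)))
Answer: WP = 2*y < 6 ∧ 2*y ≠ 7 ∧ (¬(2*y ≥ 10 ∧ (y ≤ 14 → y ≥ -5)))
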